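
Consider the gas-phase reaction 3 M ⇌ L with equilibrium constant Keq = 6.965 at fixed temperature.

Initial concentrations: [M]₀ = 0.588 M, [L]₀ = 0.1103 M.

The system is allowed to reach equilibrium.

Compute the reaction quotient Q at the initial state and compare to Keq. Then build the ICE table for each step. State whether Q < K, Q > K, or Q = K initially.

Q₀ = 0.5426 vs Keq = 6.965 ⇒ Q<K, forward
Step 1:
                    M           L
  Initial       0.588      0.1103
  Change      -0.2799     0.09331
  Equil        0.3081      0.2036
  solve Keq expr → x = 0.09331; check Q = 6.965

Q₀ = 0.5426; Q < K (proceeds forward)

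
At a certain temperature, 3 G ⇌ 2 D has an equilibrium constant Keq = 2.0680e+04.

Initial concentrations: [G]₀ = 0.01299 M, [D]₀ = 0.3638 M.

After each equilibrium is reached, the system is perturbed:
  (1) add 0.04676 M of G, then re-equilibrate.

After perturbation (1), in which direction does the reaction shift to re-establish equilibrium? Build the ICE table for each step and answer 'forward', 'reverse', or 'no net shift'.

Q₀ = 6.0381e+04 vs Keq = 2.0680e+04 ⇒ Q>K, reverse
Step 1:
                   G          D
  I          0.01299     0.3638
  C         0.005452  -0.003635
  E          0.01844     0.3602
  solve Keq expr → x = -0.001817; check Q = 2.0680e+04
Then add 0.04676 M of G.
Step 2:
                   G          D
  I           0.0652     0.3602
  C         -0.04573    0.03049
  E          0.01947     0.3907
  solve Keq expr → x = 0.01524; check Q = 2.0680e+04

Direction: forward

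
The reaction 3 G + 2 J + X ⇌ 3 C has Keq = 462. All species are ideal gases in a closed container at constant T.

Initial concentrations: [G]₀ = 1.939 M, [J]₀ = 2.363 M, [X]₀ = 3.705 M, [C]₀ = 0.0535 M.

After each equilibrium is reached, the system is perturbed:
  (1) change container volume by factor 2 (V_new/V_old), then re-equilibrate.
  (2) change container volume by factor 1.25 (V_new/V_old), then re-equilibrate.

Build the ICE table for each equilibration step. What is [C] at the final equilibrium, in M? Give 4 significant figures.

Q₀ = 1.0153e-06 vs Keq = 462 ⇒ Q<K, forward
Step 1:
                   G          J          X          C
  Initial      1.939      2.363      3.705     0.0535
  Change      -1.792     -1.194    -0.5972      1.792
  Equil       0.1474      1.169      3.108      1.845
  solve Keq expr → x = 0.5972; check Q = 462
Then change container volume by factor 2 (V_new/V_old).
Step 2:
                   G          J          X          C
  Initial    0.07371     0.5843      1.554     0.9225
  Change     0.05809    0.03873    0.01936   -0.05809
  Equil       0.1318      0.623      1.573     0.8644
  solve Keq expr → x = -0.01936; check Q = 462
Then change container volume by factor 1.25 (V_new/V_old).
Step 3:
                   G          J          X          C
  Initial     0.1054     0.4984      1.259     0.6916
  Change     0.02007    0.01338   0.006691   -0.02007
  Equil       0.1255     0.5118      1.265     0.6715
  solve Keq expr → x = -0.006691; check Q = 462

[C]_eq = 0.6715 M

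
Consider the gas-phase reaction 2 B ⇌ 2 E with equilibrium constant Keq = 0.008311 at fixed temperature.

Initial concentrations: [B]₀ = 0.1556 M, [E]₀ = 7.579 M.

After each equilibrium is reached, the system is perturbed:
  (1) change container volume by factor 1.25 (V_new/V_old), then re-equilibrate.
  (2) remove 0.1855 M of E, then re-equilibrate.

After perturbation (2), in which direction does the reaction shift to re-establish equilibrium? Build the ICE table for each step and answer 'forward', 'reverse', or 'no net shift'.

Q₀ = 2372 vs Keq = 0.008311 ⇒ Q>K, reverse
Step 1:
                  B         E
  I          0.1556     7.579
  C           6.933    -6.933
  E           7.088    0.6462
  solve Keq expr → x = -3.466; check Q = 0.008311
Then change container volume by factor 1.25 (V_new/V_old).
Step 2:
                  B         E
  I           5.671     0.517
  C               0         0
  E           5.671     0.517
  solve Keq expr → x = 0; check Q = 0.008311
Then remove 0.1855 M of E.
Step 3:
                  B         E
  I           5.671    0.3315
  C           -0.17      0.17
  E           5.501    0.5015
  solve Keq expr → x = 0.085; check Q = 0.008311

Direction: forward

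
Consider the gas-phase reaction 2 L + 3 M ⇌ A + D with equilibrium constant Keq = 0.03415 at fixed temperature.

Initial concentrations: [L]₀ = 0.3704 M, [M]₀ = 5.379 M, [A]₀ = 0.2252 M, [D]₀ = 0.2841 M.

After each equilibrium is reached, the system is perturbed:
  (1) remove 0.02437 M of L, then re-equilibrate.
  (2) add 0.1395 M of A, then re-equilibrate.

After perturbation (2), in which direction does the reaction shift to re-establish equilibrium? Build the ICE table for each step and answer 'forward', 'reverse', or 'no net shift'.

Q₀ = 0.002996 vs Keq = 0.03415 ⇒ Q<K, forward
Step 1:
                   L          M          A          D
  I           0.3704      5.379     0.2252     0.2841
  C          -0.2025    -0.3038     0.1013     0.1013
  E           0.1679      5.075     0.3265     0.3854
  solve Keq expr → x = 0.1013; check Q = 0.03415
Then remove 0.02437 M of L.
Step 2:
                   L          M          A          D
  I           0.1435      5.075     0.3265     0.3854
  C          0.01861    0.02792  -0.009305  -0.009305
  E           0.1621      5.103     0.3172     0.3761
  solve Keq expr → x = -0.009305; check Q = 0.03415
Then add 0.1395 M of A.
Step 3:
                   L          M          A          D
  I           0.1621      5.103     0.4567     0.3761
  C          0.02459    0.03688   -0.01229   -0.01229
  E           0.1867       5.14     0.4444     0.3638
  solve Keq expr → x = -0.01229; check Q = 0.03415

Direction: reverse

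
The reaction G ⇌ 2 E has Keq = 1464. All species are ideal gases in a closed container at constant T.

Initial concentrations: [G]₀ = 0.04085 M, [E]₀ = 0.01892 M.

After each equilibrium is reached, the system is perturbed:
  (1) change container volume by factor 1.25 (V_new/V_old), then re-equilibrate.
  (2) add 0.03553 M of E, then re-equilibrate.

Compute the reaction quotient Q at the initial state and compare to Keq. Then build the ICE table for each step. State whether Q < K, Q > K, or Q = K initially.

Q₀ = 0.008763 vs Keq = 1464 ⇒ Q<K, forward
Step 1:
                  G         E
  Initial   0.04085   0.01892
  Change   -0.04084   0.08169
  Equil   6.9137e-06    0.1006
  solve Keq expr → x = 0.04084; check Q = 1464
Then change container volume by factor 1.25 (V_new/V_old).
Step 2:
                  G         E
  Initial 5.5309e-06   0.08048
  Change  -1.1059e-06 2.2119e-06
  Equil   4.4250e-06   0.08049
  solve Keq expr → x = 1.1059e-06; check Q = 1464
Then add 0.03553 M of E.
Step 3:
                  G         E
  Initial 4.4250e-06     0.116
  Change  4.7675e-06 -9.5350e-06
  Equil   9.1925e-06     0.116
  solve Keq expr → x = -4.7675e-06; check Q = 1464

Q₀ = 0.008763; Q < K (proceeds forward)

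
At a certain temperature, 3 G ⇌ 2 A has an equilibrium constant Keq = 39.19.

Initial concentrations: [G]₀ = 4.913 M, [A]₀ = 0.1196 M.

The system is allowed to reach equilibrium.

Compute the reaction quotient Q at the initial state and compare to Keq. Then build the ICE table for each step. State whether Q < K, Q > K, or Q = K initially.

Q₀ = 1.2062e-04; Q < K (proceeds forward)

Q₀ = 1.2062e-04 vs Keq = 39.19 ⇒ Q<K, forward
Step 1:
                    G           A
  Initial       4.913      0.1196
  Change       -4.302       2.868
  Equil        0.6107       2.988
  solve Keq expr → x = 1.434; check Q = 39.19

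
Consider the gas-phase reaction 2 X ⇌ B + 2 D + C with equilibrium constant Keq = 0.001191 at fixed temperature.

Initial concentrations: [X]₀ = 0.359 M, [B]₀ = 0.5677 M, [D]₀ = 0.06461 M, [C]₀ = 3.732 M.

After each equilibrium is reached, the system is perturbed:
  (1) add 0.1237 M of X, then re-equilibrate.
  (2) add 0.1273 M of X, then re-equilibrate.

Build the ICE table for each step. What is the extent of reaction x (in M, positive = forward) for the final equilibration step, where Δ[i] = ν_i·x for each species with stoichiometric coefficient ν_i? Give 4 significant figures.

Q₀ = 0.06862 vs Keq = 0.001191 ⇒ Q>K, reverse
Step 1:
                  X         B         D         C
  Initial     0.359    0.5677   0.06461     3.732
  Change    0.05452  -0.02726  -0.05452  -0.02726
  Equil      0.4135    0.5404   0.01009     3.705
  solve Keq expr → x = -0.02726; check Q = 0.001191
Then add 0.1237 M of X.
Step 2:
                  X         B         D         C
  Initial    0.5372    0.5404   0.01009     3.705
  Change  -0.002925  0.001463  0.002925  0.001463
  Equil      0.5343    0.5419   0.01301     3.706
  solve Keq expr → x = 0.001463; check Q = 0.001191
Then add 0.1273 M of X.
Step 3:
                  X         B         D         C
  Initial    0.6616    0.5419   0.01301     3.706
  Change  -0.003001  0.001501  0.003001  0.001501
  Equil      0.6586    0.5434   0.01601     3.708
  solve Keq expr → x = 0.001501; check Q = 0.001191

x = 0.001501 M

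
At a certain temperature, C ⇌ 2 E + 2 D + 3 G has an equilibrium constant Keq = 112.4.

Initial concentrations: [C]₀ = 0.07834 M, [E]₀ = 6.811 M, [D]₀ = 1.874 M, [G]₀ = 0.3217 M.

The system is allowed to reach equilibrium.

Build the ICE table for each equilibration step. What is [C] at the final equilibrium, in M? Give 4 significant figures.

Q₀ = 69.24 vs Keq = 112.4 ⇒ Q<K, forward
Step 1:
                  C         E         D         G
  Initial   0.07834     6.811     1.874    0.3217
  Change   -0.01124   0.02249   0.02249   0.03373
  Equil      0.0671     6.833     1.896    0.3554
  solve Keq expr → x = 0.01124; check Q = 112.4

[C]_eq = 0.0671 M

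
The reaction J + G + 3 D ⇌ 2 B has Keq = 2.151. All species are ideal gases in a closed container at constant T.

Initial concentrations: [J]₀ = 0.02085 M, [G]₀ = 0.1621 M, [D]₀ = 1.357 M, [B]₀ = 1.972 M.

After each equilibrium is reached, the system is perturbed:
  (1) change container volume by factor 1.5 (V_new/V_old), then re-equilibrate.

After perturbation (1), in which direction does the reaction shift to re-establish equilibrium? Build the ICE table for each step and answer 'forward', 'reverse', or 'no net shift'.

Direction: reverse

Q₀ = 460.5 vs Keq = 2.151 ⇒ Q>K, reverse
Step 1:
                  J         G         D         B
  Initial   0.02085    0.1621     1.357     1.972
  Change     0.2473    0.2473    0.7418   -0.4945
  Equil      0.2681    0.4094     2.099     1.477
  solve Keq expr → x = -0.2473; check Q = 2.151
Then change container volume by factor 1.5 (V_new/V_old).
Step 2:
                  J         G         D         B
  Initial    0.1787    0.2729     1.399     0.985
  Change    0.06604   0.06604    0.1981   -0.1321
  Equil      0.2448     0.339     1.597    0.8529
  solve Keq expr → x = -0.06604; check Q = 2.151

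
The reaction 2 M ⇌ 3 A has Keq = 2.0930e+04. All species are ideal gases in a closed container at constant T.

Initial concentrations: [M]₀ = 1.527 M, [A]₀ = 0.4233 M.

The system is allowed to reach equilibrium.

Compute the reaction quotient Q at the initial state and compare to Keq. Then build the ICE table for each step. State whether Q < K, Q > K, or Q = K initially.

Q₀ = 0.03253; Q < K (proceeds forward)

Q₀ = 0.03253 vs Keq = 2.0930e+04 ⇒ Q<K, forward
Step 1:
                  M         A
  I           1.527    0.4233
  C          -1.497     2.245
  E         0.03013     2.669
  solve Keq expr → x = 0.7484; check Q = 2.0930e+04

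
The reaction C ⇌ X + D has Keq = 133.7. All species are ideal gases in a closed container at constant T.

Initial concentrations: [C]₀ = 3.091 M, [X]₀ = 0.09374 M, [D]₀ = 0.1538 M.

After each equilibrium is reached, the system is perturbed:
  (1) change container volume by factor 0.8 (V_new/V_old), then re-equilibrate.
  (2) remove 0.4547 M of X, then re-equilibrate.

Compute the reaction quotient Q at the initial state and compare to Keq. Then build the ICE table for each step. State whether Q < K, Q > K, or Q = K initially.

Q₀ = 0.004664 vs Keq = 133.7 ⇒ Q<K, forward
Step 1:
                    C           X           D
  Initial       3.091     0.09374      0.1538
  Change       -3.017       3.017       3.017
  Equil       0.07378       3.111       3.171
  solve Keq expr → x = 3.017; check Q = 133.7
Then change container volume by factor 0.8 (V_new/V_old).
Step 2:
                    C           X           D
  Initial     0.09223       3.889       3.964
  Change      0.02178    -0.02178    -0.02178
  Equil         0.114       3.867       3.942
  solve Keq expr → x = -0.02178; check Q = 133.7
Then remove 0.4547 M of X.
Step 3:
                    C           X           D
  Initial       0.114       3.412       3.942
  Change     -0.01271     0.01271     0.01271
  Equil        0.1013       3.425       3.955
  solve Keq expr → x = 0.01271; check Q = 133.7

Q₀ = 0.004664; Q < K (proceeds forward)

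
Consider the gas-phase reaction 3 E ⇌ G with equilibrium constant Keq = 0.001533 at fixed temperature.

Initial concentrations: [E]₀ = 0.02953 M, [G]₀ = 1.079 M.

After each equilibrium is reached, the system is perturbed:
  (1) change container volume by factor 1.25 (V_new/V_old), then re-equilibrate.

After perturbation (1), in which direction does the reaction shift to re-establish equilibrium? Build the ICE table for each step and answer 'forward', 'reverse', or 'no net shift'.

Direction: reverse

Q₀ = 4.1902e+04 vs Keq = 0.001533 ⇒ Q>K, reverse
Step 1:
                  E         G
  I         0.02953     1.079
  C           3.097    -1.032
  E           3.126   0.04683
  solve Keq expr → x = -1.032; check Q = 0.001533
Then change container volume by factor 1.25 (V_new/V_old).
Step 2:
                  E         G
  I           2.501   0.03746
  C          0.0372   -0.0124
  E           2.538   0.02506
  solve Keq expr → x = -0.0124; check Q = 0.001533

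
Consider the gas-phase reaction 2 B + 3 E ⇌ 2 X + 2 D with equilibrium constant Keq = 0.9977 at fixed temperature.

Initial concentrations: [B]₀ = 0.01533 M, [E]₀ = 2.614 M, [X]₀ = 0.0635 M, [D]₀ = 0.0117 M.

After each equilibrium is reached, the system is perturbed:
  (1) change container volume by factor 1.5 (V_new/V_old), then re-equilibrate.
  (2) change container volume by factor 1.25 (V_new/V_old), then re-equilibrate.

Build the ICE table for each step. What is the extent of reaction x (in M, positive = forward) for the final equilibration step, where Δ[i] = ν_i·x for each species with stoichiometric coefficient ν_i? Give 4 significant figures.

x = -1.8471e-05 M

Q₀ = 1.3150e-04 vs Keq = 0.9977 ⇒ Q<K, forward
Step 1:
                   B          E          X          D
  Initial    0.01533      2.614     0.0635     0.0117
  Change    -0.01483   -0.02225    0.01483    0.01483
  Equil   4.9866e-04      2.592    0.07833    0.02653
  solve Keq expr → x = 0.007416; check Q = 0.9977
Then change container volume by factor 1.5 (V_new/V_old).
Step 2:
                   B          E          X          D
  Initial 3.3244e-04      1.728    0.05222    0.01769
  Change  7.2446e-05 1.0867e-04 -7.2446e-05 -7.2446e-05
  Equil   4.0489e-04      1.728    0.05215    0.01762
  solve Keq expr → x = -3.6223e-05; check Q = 0.9977
Then change container volume by factor 1.25 (V_new/V_old).
Step 3:
                   B          E          X          D
  Initial 3.2391e-04      1.382    0.04172    0.01409
  Change  3.6941e-05 5.5412e-05 -3.6941e-05 -3.6941e-05
  Equil   3.6085e-04      1.382    0.04168    0.01406
  solve Keq expr → x = -1.8471e-05; check Q = 0.9977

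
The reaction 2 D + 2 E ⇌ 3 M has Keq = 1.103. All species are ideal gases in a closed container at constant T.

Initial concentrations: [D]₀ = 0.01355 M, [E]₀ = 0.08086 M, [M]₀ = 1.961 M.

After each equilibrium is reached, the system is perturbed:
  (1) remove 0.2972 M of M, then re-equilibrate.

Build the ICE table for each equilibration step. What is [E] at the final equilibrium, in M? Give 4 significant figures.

Q₀ = 6.2818e+06 vs Keq = 1.103 ⇒ Q>K, reverse
Step 1:
                   D          E          M
  init       0.01355    0.08086      1.961
  Δ           0.7763     0.7763     -1.164
  eq          0.7898     0.8571     0.7966
  solve Keq expr → x = -0.3881; check Q = 1.103
Then remove 0.2972 M of M.
Step 2:
                   D          E          M
  init        0.7898     0.8571     0.4994
  Δ          -0.1076    -0.1076     0.1613
  eq          0.6823     0.7496     0.6607
  solve Keq expr → x = 0.05378; check Q = 1.103

[E]_eq = 0.7496 M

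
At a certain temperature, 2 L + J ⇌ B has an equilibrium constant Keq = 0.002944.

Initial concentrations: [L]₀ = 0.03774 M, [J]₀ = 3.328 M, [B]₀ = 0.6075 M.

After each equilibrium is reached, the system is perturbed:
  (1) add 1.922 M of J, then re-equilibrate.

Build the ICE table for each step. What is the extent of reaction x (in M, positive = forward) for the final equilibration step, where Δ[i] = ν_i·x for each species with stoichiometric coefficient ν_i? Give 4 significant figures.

x = 0.007725 M

Q₀ = 128.2 vs Keq = 0.002944 ⇒ Q>K, reverse
Step 1:
                   L          J          B
  Initial    0.03774      3.328     0.6075
  Change       1.181     0.5904    -0.5904
  Equil        1.218      3.918    0.01713
  solve Keq expr → x = -0.5904; check Q = 0.002944
Then add 1.922 M of J.
Step 2:
                   L          J          B
  Initial      1.218       5.84    0.01713
  Change    -0.01545  -0.007725   0.007725
  Equil        1.203      5.833    0.02485
  solve Keq expr → x = 0.007725; check Q = 0.002944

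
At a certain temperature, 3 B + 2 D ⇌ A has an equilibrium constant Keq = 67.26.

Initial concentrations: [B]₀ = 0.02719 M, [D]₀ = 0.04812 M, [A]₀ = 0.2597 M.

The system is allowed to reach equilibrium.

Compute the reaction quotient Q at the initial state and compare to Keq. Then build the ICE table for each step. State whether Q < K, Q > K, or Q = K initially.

Q₀ = 5.5795e+06; Q > K (proceeds reverse)

Q₀ = 5.5795e+06 vs Keq = 67.26 ⇒ Q>K, reverse
Step 1:
                   B          D          A
  init       0.02719    0.04812     0.2597
  Δ           0.3058     0.2039    -0.1019
  eq           0.333      0.252     0.1578
  solve Keq expr → x = -0.1019; check Q = 67.26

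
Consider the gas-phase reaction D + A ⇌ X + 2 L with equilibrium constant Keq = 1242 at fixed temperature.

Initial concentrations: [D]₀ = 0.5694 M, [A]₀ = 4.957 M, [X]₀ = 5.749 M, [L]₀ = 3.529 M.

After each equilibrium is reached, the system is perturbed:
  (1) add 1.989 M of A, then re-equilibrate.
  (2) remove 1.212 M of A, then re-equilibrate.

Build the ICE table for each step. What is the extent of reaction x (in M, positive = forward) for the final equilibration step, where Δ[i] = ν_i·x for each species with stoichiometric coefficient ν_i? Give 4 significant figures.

Q₀ = 25.37 vs Keq = 1242 ⇒ Q<K, forward
Step 1:
                  D         A         X         L
  init       0.5694     4.957     5.749     3.529
  Δ         -0.5449   -0.5449    0.5449      1.09
  eq         0.0245     4.412     6.294     4.619
  solve Keq expr → x = 0.5449; check Q = 1242
Then add 1.989 M of A.
Step 2:
                  D         A         X         L
  init       0.0245     6.401     6.294     4.619
  Δ       -0.007464 -0.007464  0.007464   0.01493
  eq        0.01704     6.394     6.301     4.634
  solve Keq expr → x = 0.007464; check Q = 1242
Then remove 1.212 M of A.
Step 3:
                  D         A         X         L
  init      0.01704     5.182     6.301     4.634
  Δ        0.003886  0.003886 -0.003886 -0.007772
  eq        0.02092     5.186     6.297     4.626
  solve Keq expr → x = -0.003886; check Q = 1242

x = -0.003886 M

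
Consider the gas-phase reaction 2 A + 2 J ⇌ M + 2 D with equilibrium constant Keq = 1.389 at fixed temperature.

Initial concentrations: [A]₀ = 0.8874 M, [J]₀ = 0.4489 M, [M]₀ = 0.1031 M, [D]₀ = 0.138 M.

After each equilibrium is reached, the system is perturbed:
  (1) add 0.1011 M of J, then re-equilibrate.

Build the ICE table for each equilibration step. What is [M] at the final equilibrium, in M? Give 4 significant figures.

[M]_eq = 0.2394 M

Q₀ = 0.01237 vs Keq = 1.389 ⇒ Q<K, forward
Step 1:
                  A         J         M         D
  init       0.8874    0.4489    0.1031     0.138
  Δ         -0.2287   -0.2287    0.1143    0.2287
  eq         0.6587    0.2202    0.2174    0.3667
  solve Keq expr → x = 0.1143; check Q = 1.389
Then add 0.1011 M of J.
Step 2:
                  A         J         M         D
  init       0.6587    0.3213    0.2174    0.3667
  Δ        -0.04399  -0.04399   0.02199   0.04399
  eq         0.6147    0.2773    0.2394    0.4107
  solve Keq expr → x = 0.02199; check Q = 1.389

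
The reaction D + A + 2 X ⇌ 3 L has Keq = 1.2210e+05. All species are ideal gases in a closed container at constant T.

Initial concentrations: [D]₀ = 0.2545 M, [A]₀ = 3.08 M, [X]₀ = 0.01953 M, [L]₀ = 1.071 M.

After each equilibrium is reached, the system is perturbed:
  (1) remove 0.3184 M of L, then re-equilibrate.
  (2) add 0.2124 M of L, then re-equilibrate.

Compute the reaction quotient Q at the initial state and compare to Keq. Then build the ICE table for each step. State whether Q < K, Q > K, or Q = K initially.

Q₀ = 4109; Q < K (proceeds forward)

Q₀ = 4109 vs Keq = 1.2210e+05 ⇒ Q<K, forward
Step 1:
                    D           A           X           L
  init         0.2545        3.08     0.01953       1.071
  Δ         -0.007882   -0.007882    -0.01576     0.02365
  eq           0.2466       3.072    0.003765       1.095
  solve Keq expr → x = 0.007882; check Q = 1.2210e+05
Then remove 0.3184 M of L.
Step 2:
                    D           A           X           L
  init         0.2466       3.072    0.003765      0.7762
  Δ       -7.5169e-04 -7.5169e-04   -0.001503    0.002255
  eq           0.2459       3.071    0.002262      0.7785
  solve Keq expr → x = 7.5169e-04; check Q = 1.2210e+05
Then add 0.2124 M of L.
Step 3:
                    D           A           X           L
  init         0.2459       3.071    0.002262      0.9909
  Δ        4.8782e-04  4.8782e-04  9.7564e-04   -0.001463
  eq           0.2464       3.072    0.003238      0.9894
  solve Keq expr → x = -4.8782e-04; check Q = 1.2210e+05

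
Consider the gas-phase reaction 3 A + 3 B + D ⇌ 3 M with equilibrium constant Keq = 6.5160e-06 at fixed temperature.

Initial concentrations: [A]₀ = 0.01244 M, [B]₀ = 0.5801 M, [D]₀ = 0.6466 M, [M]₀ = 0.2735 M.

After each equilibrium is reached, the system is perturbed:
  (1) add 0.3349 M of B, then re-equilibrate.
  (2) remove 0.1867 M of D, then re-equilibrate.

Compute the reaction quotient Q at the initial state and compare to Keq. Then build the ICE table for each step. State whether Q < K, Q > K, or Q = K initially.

Q₀ = 8.4191e+04; Q > K (proceeds reverse)

Q₀ = 8.4191e+04 vs Keq = 6.5160e-06 ⇒ Q>K, reverse
Step 1:
                   A          B          D          M
  init       0.01244     0.5801     0.6466     0.2735
  Δ           0.2695     0.2695    0.08982    -0.2695
  eq          0.2819     0.8496     0.7364   0.004039
  solve Keq expr → x = -0.08982; check Q = 6.5160e-06
Then add 0.3349 M of B.
Step 2:
                   A          B          D          M
  init        0.2819      1.184     0.7364   0.004039
  Δ        -0.001553  -0.001553 -5.1757e-04   0.001553
  eq          0.2803      1.183     0.7359   0.005592
  solve Keq expr → x = 5.1757e-04; check Q = 6.5160e-06
Then remove 0.1867 M of D.
Step 3:
                   A          B          D          M
  init        0.2803      1.183     0.5492   0.005592
  Δ       5.0783e-04 5.0783e-04 1.6928e-04 -5.0783e-04
  eq          0.2809      1.183     0.5494   0.005084
  solve Keq expr → x = -1.6928e-04; check Q = 6.5160e-06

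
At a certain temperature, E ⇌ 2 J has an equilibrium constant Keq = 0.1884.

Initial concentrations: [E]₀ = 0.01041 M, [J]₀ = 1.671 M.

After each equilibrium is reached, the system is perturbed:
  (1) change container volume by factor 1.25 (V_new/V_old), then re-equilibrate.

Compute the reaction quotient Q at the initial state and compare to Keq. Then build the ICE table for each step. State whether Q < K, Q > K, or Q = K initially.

Q₀ = 268.2 vs Keq = 0.1884 ⇒ Q>K, reverse
Step 1:
                    E           J
  init        0.01041       1.671
  Δ            0.6581      -1.316
  eq           0.6685      0.3549
  solve Keq expr → x = -0.6581; check Q = 0.1884
Then change container volume by factor 1.25 (V_new/V_old).
Step 2:
                    E           J
  init         0.5348      0.2839
  Δ          -0.01458     0.02915
  eq           0.5202      0.3131
  solve Keq expr → x = 0.01458; check Q = 0.1884

Q₀ = 268.2; Q > K (proceeds reverse)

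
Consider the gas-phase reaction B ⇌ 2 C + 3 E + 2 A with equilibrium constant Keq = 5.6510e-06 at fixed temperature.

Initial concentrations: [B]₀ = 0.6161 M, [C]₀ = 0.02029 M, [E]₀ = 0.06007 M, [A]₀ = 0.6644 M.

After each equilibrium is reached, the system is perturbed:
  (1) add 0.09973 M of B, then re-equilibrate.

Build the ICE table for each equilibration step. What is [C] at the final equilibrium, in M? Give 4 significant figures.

Q₀ = 6.3936e-08 vs Keq = 5.6510e-06 ⇒ Q<K, forward
Step 1:
                   B          C          E          A
  init        0.6161    0.02029    0.06007     0.6644
  Δ         -0.02051    0.04103    0.06154    0.04103
  eq          0.5956    0.06132     0.1216     0.7054
  solve Keq expr → x = 0.02051; check Q = 5.6510e-06
Then add 0.09973 M of B.
Step 2:
                   B          C          E          A
  init        0.6953    0.06132     0.1216     0.7054
  Δ        -0.001073   0.002146    0.00322   0.002146
  eq          0.6942    0.06347     0.1248     0.7076
  solve Keq expr → x = 0.001073; check Q = 5.6510e-06

[C]_eq = 0.06347 M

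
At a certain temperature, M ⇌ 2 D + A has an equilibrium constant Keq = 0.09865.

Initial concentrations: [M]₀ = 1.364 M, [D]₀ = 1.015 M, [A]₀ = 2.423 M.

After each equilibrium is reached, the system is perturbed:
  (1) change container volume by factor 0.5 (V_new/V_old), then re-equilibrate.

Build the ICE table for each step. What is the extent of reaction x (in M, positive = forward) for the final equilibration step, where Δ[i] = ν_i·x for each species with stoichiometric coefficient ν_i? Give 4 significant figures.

Q₀ = 1.83 vs Keq = 0.09865 ⇒ Q>K, reverse
Step 1:
                  M         D         A
  init        1.364     1.015     2.423
  Δ          0.3637   -0.7273   -0.3637
  eq          1.728    0.2877     2.059
  solve Keq expr → x = -0.3637; check Q = 0.09865
Then change container volume by factor 0.5 (V_new/V_old).
Step 2:
                  M         D         A
  init        3.455    0.5754     4.119
  Δ          0.1385   -0.2769   -0.1385
  eq          3.594    0.2984      3.98
  solve Keq expr → x = -0.1385; check Q = 0.09865

x = -0.1385 M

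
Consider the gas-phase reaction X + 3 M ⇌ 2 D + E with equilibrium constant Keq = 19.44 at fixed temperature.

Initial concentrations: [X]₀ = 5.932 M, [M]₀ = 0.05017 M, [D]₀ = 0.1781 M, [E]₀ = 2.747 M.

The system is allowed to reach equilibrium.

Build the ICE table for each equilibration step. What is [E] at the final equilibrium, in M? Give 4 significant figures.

Q₀ = 116.3 vs Keq = 19.44 ⇒ Q>K, reverse
Step 1:
                   X          M          D          E
  Initial      5.932    0.05017     0.1781      2.747
  Change     0.01102    0.03307   -0.02205   -0.01102
  Equil        5.943    0.08324     0.1561      2.736
  solve Keq expr → x = -0.01102; check Q = 19.44

[E]_eq = 2.736 M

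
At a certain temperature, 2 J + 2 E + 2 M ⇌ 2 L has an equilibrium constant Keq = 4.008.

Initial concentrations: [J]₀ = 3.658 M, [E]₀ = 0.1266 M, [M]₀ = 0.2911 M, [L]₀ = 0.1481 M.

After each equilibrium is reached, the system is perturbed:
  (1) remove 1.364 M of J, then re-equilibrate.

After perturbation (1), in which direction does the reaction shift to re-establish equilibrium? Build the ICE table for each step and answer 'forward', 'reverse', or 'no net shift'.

Direction: reverse

Q₀ = 1.207 vs Keq = 4.008 ⇒ Q<K, forward
Step 1:
                    J           E           M           L
  Initial       3.658      0.1266      0.2911      0.1481
  Change      -0.0314     -0.0314     -0.0314      0.0314
  Equil         3.627      0.0952      0.2597      0.1795
  solve Keq expr → x = 0.0157; check Q = 4.008
Then remove 1.364 M of J.
Step 2:
                    J           E           M           L
  Initial       2.263      0.0952      0.2597      0.1795
  Change      0.02424     0.02424     0.02424    -0.02424
  Equil         2.287      0.1194      0.2839      0.1553
  solve Keq expr → x = -0.01212; check Q = 4.008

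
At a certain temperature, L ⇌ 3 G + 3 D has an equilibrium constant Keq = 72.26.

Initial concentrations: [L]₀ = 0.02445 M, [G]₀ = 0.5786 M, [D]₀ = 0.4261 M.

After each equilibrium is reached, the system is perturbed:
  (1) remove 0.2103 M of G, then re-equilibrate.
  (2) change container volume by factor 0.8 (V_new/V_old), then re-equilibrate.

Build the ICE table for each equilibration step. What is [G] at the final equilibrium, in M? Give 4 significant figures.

[G]_eq = 0.5504 M

Q₀ = 0.6129 vs Keq = 72.26 ⇒ Q<K, forward
Step 1:
                  L         G         D
  I         0.02445    0.5786    0.4261
  C        -0.02398   0.07194   0.07194
  E       4.7066e-04    0.6505     0.498
  solve Keq expr → x = 0.02398; check Q = 72.26
Then remove 0.2103 M of G.
Step 2:
                  L         G         D
  I       4.7066e-04    0.4402     0.498
  C       -3.2297e-04 9.6891e-04 9.6891e-04
  E       1.4769e-04    0.4412     0.499
  solve Keq expr → x = 3.2297e-04; check Q = 72.26
Then change container volume by factor 0.8 (V_new/V_old).
Step 3:
                  L         G         D
  I       1.8461e-04    0.5515    0.6238
  C       3.7236e-04 -0.001117 -0.001117
  E       5.5697e-04    0.5504    0.6226
  solve Keq expr → x = -3.7236e-04; check Q = 72.26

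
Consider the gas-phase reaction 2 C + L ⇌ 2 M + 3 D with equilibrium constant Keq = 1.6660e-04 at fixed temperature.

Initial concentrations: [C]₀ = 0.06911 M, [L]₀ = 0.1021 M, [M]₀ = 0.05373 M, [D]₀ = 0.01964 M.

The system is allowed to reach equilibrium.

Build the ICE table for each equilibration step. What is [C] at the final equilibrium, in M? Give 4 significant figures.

[C]_eq = 0.06416 M

Q₀ = 4.4849e-05 vs Keq = 1.6660e-04 ⇒ Q<K, forward
Step 1:
                    C           L           M           D
  Initial     0.06911      0.1021     0.05373     0.01964
  Change    -0.004954   -0.002477    0.004954     0.00743
  Equil       0.06416     0.09962     0.05868     0.02707
  solve Keq expr → x = 0.002477; check Q = 1.6660e-04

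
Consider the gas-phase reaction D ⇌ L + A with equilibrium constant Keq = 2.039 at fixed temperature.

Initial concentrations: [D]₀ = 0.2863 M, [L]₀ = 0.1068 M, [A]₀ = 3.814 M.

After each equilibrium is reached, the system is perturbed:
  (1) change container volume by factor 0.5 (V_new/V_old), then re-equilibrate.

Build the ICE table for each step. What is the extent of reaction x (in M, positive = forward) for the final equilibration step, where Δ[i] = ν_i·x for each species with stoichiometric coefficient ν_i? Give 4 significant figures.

Q₀ = 1.423 vs Keq = 2.039 ⇒ Q<K, forward
Step 1:
                    D           L           A
  init         0.2863      0.1068       3.814
  Δ          -0.02946     0.02946     0.02946
  eq           0.2568      0.1363       3.843
  solve Keq expr → x = 0.02946; check Q = 2.039
Then change container volume by factor 0.5 (V_new/V_old).
Step 2:
                    D           L           A
  init         0.5137      0.2725       7.687
  Δ            0.1059     -0.1059     -0.1059
  eq           0.6196      0.1666       7.581
  solve Keq expr → x = -0.1059; check Q = 2.039

x = -0.1059 M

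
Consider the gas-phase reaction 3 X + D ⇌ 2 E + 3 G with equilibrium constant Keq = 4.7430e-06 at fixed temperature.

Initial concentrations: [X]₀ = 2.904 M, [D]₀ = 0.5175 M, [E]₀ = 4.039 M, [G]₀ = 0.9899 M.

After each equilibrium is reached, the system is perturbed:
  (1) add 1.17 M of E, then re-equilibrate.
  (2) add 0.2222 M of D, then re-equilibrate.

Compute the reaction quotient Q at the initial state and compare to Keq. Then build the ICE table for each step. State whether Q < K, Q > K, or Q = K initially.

Q₀ = 1.249; Q > K (proceeds reverse)

Q₀ = 1.249 vs Keq = 4.7430e-06 ⇒ Q>K, reverse
Step 1:
                  X         D         E         G
  init        2.904    0.5175     4.039    0.9899
  Δ          0.9628    0.3209   -0.6419   -0.9628
  eq          3.867    0.8384     3.397   0.02711
  solve Keq expr → x = -0.3209; check Q = 4.7430e-06
Then add 1.17 M of E.
Step 2:
                  X         D         E         G
  init        3.867    0.8384     4.567   0.02711
  Δ        0.004802  0.001601 -0.003201 -0.004802
  eq          3.872      0.84     4.564   0.02231
  solve Keq expr → x = -0.001601; check Q = 4.7430e-06
Then add 0.2222 M of D.
Step 3:
                  X         D         E         G
  init        3.872     1.062     4.564   0.02231
  Δ       -0.001795 -5.9841e-04  0.001197  0.001795
  eq           3.87     1.062     4.565    0.0241
  solve Keq expr → x = 5.9841e-04; check Q = 4.7430e-06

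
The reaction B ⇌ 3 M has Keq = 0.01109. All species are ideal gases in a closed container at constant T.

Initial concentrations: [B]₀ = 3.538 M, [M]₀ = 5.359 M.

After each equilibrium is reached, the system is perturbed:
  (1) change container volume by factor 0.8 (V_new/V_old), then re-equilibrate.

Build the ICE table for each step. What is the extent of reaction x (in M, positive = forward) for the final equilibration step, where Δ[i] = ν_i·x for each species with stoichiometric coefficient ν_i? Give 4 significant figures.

Q₀ = 43.5 vs Keq = 0.01109 ⇒ Q>K, reverse
Step 1:
                  B         M
  Initial     3.538     5.359
  Change      1.658    -4.973
  Equil       5.196    0.3862
  solve Keq expr → x = -1.658; check Q = 0.01109
Then change container volume by factor 0.8 (V_new/V_old).
Step 2:
                  B         M
  Initial     6.494    0.4828
  Change    0.02209  -0.06626
  Equil       6.517    0.4165
  solve Keq expr → x = -0.02209; check Q = 0.01109

x = -0.02209 M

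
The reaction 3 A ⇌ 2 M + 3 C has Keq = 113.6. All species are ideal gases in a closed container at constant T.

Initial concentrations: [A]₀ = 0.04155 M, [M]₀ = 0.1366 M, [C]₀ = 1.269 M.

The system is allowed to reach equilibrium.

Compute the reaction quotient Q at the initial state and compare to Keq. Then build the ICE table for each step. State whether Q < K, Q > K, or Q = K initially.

Q₀ = 531.6; Q > K (proceeds reverse)

Q₀ = 531.6 vs Keq = 113.6 ⇒ Q>K, reverse
Step 1:
                  A         M         C
  Initial   0.04155    0.1366     1.269
  Change    0.02181  -0.01454  -0.02181
  Equil     0.06336    0.1221     1.247
  solve Keq expr → x = -0.007272; check Q = 113.6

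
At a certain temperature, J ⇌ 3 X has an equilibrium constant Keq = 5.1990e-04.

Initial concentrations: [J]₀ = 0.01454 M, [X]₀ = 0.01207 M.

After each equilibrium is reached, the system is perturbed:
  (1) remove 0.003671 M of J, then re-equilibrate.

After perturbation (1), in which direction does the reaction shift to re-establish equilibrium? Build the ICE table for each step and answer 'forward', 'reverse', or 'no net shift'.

Q₀ = 1.2094e-04 vs Keq = 5.1990e-04 ⇒ Q<K, forward
Step 1:
                   J          X
  Initial    0.01454    0.01207
  Change   -0.002175   0.006524
  Equil      0.01237    0.01859
  solve Keq expr → x = 0.002175; check Q = 5.1990e-04
Then remove 0.003671 M of J.
Step 2:
                   J          X
  Initial   0.008694    0.01859
  Change  5.6892e-04  -0.001707
  Equil     0.009263    0.01689
  solve Keq expr → x = -5.6892e-04; check Q = 5.1990e-04

Direction: reverse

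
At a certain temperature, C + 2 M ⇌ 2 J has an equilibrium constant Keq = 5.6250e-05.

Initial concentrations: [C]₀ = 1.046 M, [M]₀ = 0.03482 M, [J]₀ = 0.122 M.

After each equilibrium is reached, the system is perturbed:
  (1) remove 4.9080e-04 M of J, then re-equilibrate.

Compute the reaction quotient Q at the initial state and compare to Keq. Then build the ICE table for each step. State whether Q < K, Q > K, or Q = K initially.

Q₀ = 11.74; Q > K (proceeds reverse)

Q₀ = 11.74 vs Keq = 5.6250e-05 ⇒ Q>K, reverse
Step 1:
                    C           M           J
  Initial       1.046     0.03482       0.122
  Change      0.06039      0.1208     -0.1208
  Equil         1.106      0.1556    0.001227
  solve Keq expr → x = -0.06039; check Q = 5.6250e-05
Then remove 4.9080e-04 M of J.
Step 2:
                    C           M           J
  Initial       1.106      0.1556  7.3665e-04
  Change  -2.4341e-04 -4.8682e-04  4.8682e-04
  Equil         1.106      0.1551    0.001223
  solve Keq expr → x = 2.4341e-04; check Q = 5.6250e-05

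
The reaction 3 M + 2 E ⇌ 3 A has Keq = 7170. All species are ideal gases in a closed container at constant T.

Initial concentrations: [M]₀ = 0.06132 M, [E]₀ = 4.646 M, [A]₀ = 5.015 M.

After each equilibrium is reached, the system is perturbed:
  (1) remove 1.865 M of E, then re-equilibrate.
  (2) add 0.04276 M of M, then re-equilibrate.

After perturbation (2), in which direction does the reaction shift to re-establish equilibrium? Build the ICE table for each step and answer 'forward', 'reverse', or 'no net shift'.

Direction: forward

Q₀ = 2.5342e+04 vs Keq = 7170 ⇒ Q>K, reverse
Step 1:
                  M         E         A
  I         0.06132     4.646     5.015
  C         0.03123   0.02082  -0.03123
  E         0.09255     4.667     4.984
  solve Keq expr → x = -0.01041; check Q = 7170
Then remove 1.865 M of E.
Step 2:
                  M         E         A
  I         0.09255     2.802     4.984
  C         0.03583   0.02389  -0.03583
  E          0.1284     2.826     4.948
  solve Keq expr → x = -0.01194; check Q = 7170
Then add 0.04276 M of M.
Step 3:
                  M         E         A
  I          0.1711     2.826     4.948
  C        -0.04086  -0.02724   0.04086
  E          0.1303     2.798     4.989
  solve Keq expr → x = 0.01362; check Q = 7170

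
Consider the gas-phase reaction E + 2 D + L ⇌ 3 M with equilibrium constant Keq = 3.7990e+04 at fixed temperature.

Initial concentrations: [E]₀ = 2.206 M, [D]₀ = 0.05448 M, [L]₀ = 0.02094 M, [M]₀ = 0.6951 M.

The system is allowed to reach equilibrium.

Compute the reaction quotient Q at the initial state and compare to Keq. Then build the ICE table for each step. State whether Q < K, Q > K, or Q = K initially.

Q₀ = 2450; Q < K (proceeds forward)

Q₀ = 2450 vs Keq = 3.7990e+04 ⇒ Q<K, forward
Step 1:
                  E         D         L         M
  Initial     2.206   0.05448   0.02094    0.6951
  Change   -0.01404  -0.02808  -0.01404   0.04211
  Equil       2.192    0.0264  0.006902    0.7372
  solve Keq expr → x = 0.01404; check Q = 3.7990e+04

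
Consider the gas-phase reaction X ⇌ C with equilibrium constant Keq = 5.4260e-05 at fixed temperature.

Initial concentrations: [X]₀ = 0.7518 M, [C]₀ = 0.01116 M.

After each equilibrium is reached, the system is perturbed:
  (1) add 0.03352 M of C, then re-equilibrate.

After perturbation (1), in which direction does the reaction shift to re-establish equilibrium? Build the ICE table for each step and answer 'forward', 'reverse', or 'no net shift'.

Direction: reverse

Q₀ = 0.01484 vs Keq = 5.4260e-05 ⇒ Q>K, reverse
Step 1:
                  X         C
  Initial    0.7518   0.01116
  Change    0.01112  -0.01112
  Equil      0.7629 4.1396e-05
  solve Keq expr → x = -0.01112; check Q = 5.4260e-05
Then add 0.03352 M of C.
Step 2:
                  X         C
  Initial    0.7629   0.03356
  Change    0.03352  -0.03352
  Equil      0.7964 4.3215e-05
  solve Keq expr → x = -0.03352; check Q = 5.4260e-05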